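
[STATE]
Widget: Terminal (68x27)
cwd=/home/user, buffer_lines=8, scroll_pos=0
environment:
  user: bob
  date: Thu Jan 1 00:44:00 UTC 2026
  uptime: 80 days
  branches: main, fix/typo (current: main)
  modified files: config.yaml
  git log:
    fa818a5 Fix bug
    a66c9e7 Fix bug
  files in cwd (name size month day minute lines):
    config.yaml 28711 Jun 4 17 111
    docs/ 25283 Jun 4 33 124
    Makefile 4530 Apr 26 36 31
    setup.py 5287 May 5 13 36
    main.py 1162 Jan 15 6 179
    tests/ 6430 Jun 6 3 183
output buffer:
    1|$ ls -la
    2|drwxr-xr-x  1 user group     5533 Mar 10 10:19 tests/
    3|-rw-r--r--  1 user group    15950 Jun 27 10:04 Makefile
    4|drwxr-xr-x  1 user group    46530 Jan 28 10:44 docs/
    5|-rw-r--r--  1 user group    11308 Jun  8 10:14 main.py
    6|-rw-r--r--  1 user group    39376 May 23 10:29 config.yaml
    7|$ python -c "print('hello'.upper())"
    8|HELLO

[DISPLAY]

$ ls -la                                                            
drwxr-xr-x  1 user group     5533 Mar 10 10:19 tests/               
-rw-r--r--  1 user group    15950 Jun 27 10:04 Makefile             
drwxr-xr-x  1 user group    46530 Jan 28 10:44 docs/                
-rw-r--r--  1 user group    11308 Jun  8 10:14 main.py              
-rw-r--r--  1 user group    39376 May 23 10:29 config.yaml          
$ python -c "print('hello'.upper())"                                
HELLO                                                               
$ █                                                                 
                                                                    
                                                                    
                                                                    
                                                                    
                                                                    
                                                                    
                                                                    
                                                                    
                                                                    
                                                                    
                                                                    
                                                                    
                                                                    
                                                                    
                                                                    
                                                                    
                                                                    
                                                                    


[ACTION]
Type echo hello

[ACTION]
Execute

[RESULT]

$ ls -la                                                            
drwxr-xr-x  1 user group     5533 Mar 10 10:19 tests/               
-rw-r--r--  1 user group    15950 Jun 27 10:04 Makefile             
drwxr-xr-x  1 user group    46530 Jan 28 10:44 docs/                
-rw-r--r--  1 user group    11308 Jun  8 10:14 main.py              
-rw-r--r--  1 user group    39376 May 23 10:29 config.yaml          
$ python -c "print('hello'.upper())"                                
HELLO                                                               
$ echo hello                                                        
hello                                                               
$ █                                                                 
                                                                    
                                                                    
                                                                    
                                                                    
                                                                    
                                                                    
                                                                    
                                                                    
                                                                    
                                                                    
                                                                    
                                                                    
                                                                    
                                                                    
                                                                    
                                                                    


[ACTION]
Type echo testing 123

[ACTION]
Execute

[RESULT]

$ ls -la                                                            
drwxr-xr-x  1 user group     5533 Mar 10 10:19 tests/               
-rw-r--r--  1 user group    15950 Jun 27 10:04 Makefile             
drwxr-xr-x  1 user group    46530 Jan 28 10:44 docs/                
-rw-r--r--  1 user group    11308 Jun  8 10:14 main.py              
-rw-r--r--  1 user group    39376 May 23 10:29 config.yaml          
$ python -c "print('hello'.upper())"                                
HELLO                                                               
$ echo hello                                                        
hello                                                               
$ echo testing 123                                                  
testing 123                                                         
$ █                                                                 
                                                                    
                                                                    
                                                                    
                                                                    
                                                                    
                                                                    
                                                                    
                                                                    
                                                                    
                                                                    
                                                                    
                                                                    
                                                                    
                                                                    


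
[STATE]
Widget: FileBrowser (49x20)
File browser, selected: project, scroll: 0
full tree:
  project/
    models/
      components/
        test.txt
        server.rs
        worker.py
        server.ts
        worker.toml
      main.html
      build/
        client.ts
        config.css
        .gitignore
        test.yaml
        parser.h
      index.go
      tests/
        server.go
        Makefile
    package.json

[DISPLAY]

> [-] project/                                   
    [+] models/                                  
    package.json                                 
                                                 
                                                 
                                                 
                                                 
                                                 
                                                 
                                                 
                                                 
                                                 
                                                 
                                                 
                                                 
                                                 
                                                 
                                                 
                                                 
                                                 


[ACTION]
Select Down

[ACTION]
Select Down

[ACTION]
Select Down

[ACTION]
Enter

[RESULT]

  [-] project/                                   
    [+] models/                                  
  > package.json                                 
                                                 
                                                 
                                                 
                                                 
                                                 
                                                 
                                                 
                                                 
                                                 
                                                 
                                                 
                                                 
                                                 
                                                 
                                                 
                                                 
                                                 


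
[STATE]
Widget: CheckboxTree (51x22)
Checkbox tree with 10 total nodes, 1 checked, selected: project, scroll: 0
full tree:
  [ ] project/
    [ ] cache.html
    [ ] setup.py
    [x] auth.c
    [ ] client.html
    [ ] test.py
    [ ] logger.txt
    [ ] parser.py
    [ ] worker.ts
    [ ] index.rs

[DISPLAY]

>[-] project/                                      
   [ ] cache.html                                  
   [ ] setup.py                                    
   [x] auth.c                                      
   [ ] client.html                                 
   [ ] test.py                                     
   [ ] logger.txt                                  
   [ ] parser.py                                   
   [ ] worker.ts                                   
   [ ] index.rs                                    
                                                   
                                                   
                                                   
                                                   
                                                   
                                                   
                                                   
                                                   
                                                   
                                                   
                                                   
                                                   


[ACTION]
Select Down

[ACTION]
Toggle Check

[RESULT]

 [-] project/                                      
>  [x] cache.html                                  
   [ ] setup.py                                    
   [x] auth.c                                      
   [ ] client.html                                 
   [ ] test.py                                     
   [ ] logger.txt                                  
   [ ] parser.py                                   
   [ ] worker.ts                                   
   [ ] index.rs                                    
                                                   
                                                   
                                                   
                                                   
                                                   
                                                   
                                                   
                                                   
                                                   
                                                   
                                                   
                                                   


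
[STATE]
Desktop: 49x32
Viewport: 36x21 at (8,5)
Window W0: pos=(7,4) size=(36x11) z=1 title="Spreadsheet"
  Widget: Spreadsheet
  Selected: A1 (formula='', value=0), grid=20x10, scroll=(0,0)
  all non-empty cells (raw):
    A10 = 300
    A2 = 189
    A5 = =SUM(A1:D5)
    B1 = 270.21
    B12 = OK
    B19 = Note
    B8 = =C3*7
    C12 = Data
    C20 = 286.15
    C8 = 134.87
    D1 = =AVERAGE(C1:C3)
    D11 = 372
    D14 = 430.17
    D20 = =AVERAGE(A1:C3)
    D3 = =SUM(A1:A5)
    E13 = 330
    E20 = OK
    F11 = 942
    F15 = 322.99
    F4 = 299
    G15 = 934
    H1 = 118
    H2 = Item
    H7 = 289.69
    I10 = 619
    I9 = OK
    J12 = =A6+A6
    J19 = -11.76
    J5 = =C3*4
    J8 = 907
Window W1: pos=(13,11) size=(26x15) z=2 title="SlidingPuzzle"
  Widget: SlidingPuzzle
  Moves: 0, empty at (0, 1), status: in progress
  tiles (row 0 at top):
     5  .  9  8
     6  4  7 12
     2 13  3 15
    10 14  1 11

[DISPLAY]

 Spreadsheet                      ┃ 
──────────────────────────────────┨ 
A1:                               ┃ 
       A       B       C       D  ┃ 
----------------------------------┃ 
  1      [0]  270.21       0      ┃ 
  2  ┏━━━━━━━━━━━━━━━━━━━━━━━━┓   ┃ 
  3  ┃ SlidingPuzzle          ┃RC!┃ 
  4  ┠────────────────────────┨   ┃ 
━━━━━┃┌────┬────┬────┬────┐   ┃━━━┛ 
     ┃│  5 │    │  9 │  8 │   ┃     
     ┃├────┼────┼────┼────┤   ┃     
     ┃│  6 │  4 │  7 │ 12 │   ┃     
     ┃├────┼────┼────┼────┤   ┃     
     ┃│  2 │ 13 │  3 │ 15 │   ┃     
     ┃├────┼────┼────┼────┤   ┃     
     ┃│ 10 │ 14 │  1 │ 11 │   ┃     
     ┃└────┴────┴────┴────┘   ┃     
     ┃Moves: 0                ┃     
     ┃                        ┃     
     ┗━━━━━━━━━━━━━━━━━━━━━━━━┛     


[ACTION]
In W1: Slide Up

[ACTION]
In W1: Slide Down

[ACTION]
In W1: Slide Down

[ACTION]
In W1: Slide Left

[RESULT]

 Spreadsheet                      ┃ 
──────────────────────────────────┨ 
A1:                               ┃ 
       A       B       C       D  ┃ 
----------------------------------┃ 
  1      [0]  270.21       0      ┃ 
  2  ┏━━━━━━━━━━━━━━━━━━━━━━━━┓   ┃ 
  3  ┃ SlidingPuzzle          ┃RC!┃ 
  4  ┠────────────────────────┨   ┃ 
━━━━━┃┌────┬────┬────┬────┐   ┃━━━┛ 
     ┃│  5 │  9 │    │  8 │   ┃     
     ┃├────┼────┼────┼────┤   ┃     
     ┃│  6 │  4 │  7 │ 12 │   ┃     
     ┃├────┼────┼────┼────┤   ┃     
     ┃│  2 │ 13 │  3 │ 15 │   ┃     
     ┃├────┼────┼────┼────┤   ┃     
     ┃│ 10 │ 14 │  1 │ 11 │   ┃     
     ┃└────┴────┴────┴────┘   ┃     
     ┃Moves: 3                ┃     
     ┃                        ┃     
     ┗━━━━━━━━━━━━━━━━━━━━━━━━┛     


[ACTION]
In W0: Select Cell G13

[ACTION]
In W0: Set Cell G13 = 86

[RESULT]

 Spreadsheet                      ┃ 
──────────────────────────────────┨ 
G13: 86                           ┃ 
       A       B       C       D  ┃ 
----------------------------------┃ 
  1        0  270.21       0      ┃ 
  2  ┏━━━━━━━━━━━━━━━━━━━━━━━━┓   ┃ 
  3  ┃ SlidingPuzzle          ┃RC!┃ 
  4  ┠────────────────────────┨   ┃ 
━━━━━┃┌────┬────┬────┬────┐   ┃━━━┛ 
     ┃│  5 │  9 │    │  8 │   ┃     
     ┃├────┼────┼────┼────┤   ┃     
     ┃│  6 │  4 │  7 │ 12 │   ┃     
     ┃├────┼────┼────┼────┤   ┃     
     ┃│  2 │ 13 │  3 │ 15 │   ┃     
     ┃├────┼────┼────┼────┤   ┃     
     ┃│ 10 │ 14 │  1 │ 11 │   ┃     
     ┃└────┴────┴────┴────┘   ┃     
     ┃Moves: 3                ┃     
     ┃                        ┃     
     ┗━━━━━━━━━━━━━━━━━━━━━━━━┛     


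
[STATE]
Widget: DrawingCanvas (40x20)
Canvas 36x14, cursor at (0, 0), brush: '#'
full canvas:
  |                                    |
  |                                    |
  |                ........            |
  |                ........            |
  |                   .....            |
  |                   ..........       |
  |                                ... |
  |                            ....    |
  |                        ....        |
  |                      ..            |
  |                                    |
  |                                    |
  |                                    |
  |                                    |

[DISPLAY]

+                                       
                                        
                ........                
                ........                
                   .....                
                   ..........           
                                ...     
                            ....        
                        ....            
                      ..                
                                        
                                        
                                        
                                        
                                        
                                        
                                        
                                        
                                        
                                        


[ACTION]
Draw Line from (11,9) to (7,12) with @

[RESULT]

+                                       
                                        
                ........                
                ........                
                   .....                
                   ..........           
                                ...     
            @               ....        
           @            ....            
          @           ..                
          @                             
         @                              
                                        
                                        
                                        
                                        
                                        
                                        
                                        
                                        


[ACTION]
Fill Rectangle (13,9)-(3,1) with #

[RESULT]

+                                       
                                        
                ........                
 #########      ........                
 #########         .....                
 #########         ..........           
 #########                      ...     
 #########  @               ....        
 ######### @            ....            
 #########@           ..                
 #########@                             
 #########                              
 #########                              
 #########                              
                                        
                                        
                                        
                                        
                                        
                                        


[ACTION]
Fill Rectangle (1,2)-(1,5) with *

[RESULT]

+                                       
  ****                                  
                ........                
 #########      ........                
 #########         .....                
 #########         ..........           
 #########                      ...     
 #########  @               ....        
 ######### @            ....            
 #########@           ..                
 #########@                             
 #########                              
 #########                              
 #########                              
                                        
                                        
                                        
                                        
                                        
                                        


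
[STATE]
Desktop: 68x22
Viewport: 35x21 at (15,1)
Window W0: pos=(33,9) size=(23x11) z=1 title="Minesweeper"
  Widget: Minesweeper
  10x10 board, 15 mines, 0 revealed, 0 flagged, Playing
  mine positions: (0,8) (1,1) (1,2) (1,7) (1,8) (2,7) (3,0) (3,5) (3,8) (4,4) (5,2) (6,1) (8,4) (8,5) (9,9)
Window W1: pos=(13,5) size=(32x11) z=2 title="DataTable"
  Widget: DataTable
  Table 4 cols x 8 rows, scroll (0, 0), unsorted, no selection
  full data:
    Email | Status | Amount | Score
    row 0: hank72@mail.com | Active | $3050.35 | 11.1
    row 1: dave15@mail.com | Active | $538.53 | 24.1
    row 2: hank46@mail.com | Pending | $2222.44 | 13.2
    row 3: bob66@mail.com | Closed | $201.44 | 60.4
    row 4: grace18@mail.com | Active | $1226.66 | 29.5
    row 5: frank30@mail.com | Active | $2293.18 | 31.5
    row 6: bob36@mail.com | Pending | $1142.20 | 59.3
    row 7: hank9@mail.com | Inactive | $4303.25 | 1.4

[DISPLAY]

                                   
                                   
                                   
                                   
━━━━━━━━━━━━━━━━━━━━━━━━━━━━━┓     
DataTable                    ┃     
─────────────────────────────┨     
mail           │Status  │Amou┃     
───────────────┼────────┼────┃━━━━━
ank72@mail.com │Active  │$305┃r    
ave15@mail.com │Active  │$538┃─────
ank46@mail.com │Pending │$222┃     
ob66@mail.com  │Closed  │$201┃     
race18@mail.com│Active  │$122┃     
━━━━━━━━━━━━━━━━━━━━━━━━━━━━━┛     
                  ┃■■■■■■■■■■      
                  ┃■■■■■■■■■■      
                  ┃■■■■■■■■■■      
                  ┗━━━━━━━━━━━━━━━━
                                   
                                   


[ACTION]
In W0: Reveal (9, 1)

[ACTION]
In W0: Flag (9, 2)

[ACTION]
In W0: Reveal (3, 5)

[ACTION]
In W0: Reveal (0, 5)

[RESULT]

                                   
                                   
                                   
                                   
━━━━━━━━━━━━━━━━━━━━━━━━━━━━━┓     
DataTable                    ┃     
─────────────────────────────┨     
mail           │Status  │Amou┃     
───────────────┼────────┼────┃━━━━━
ank72@mail.com │Active  │$305┃r    
ave15@mail.com │Active  │$538┃─────
ank46@mail.com │Pending │$222┃     
ob66@mail.com  │Closed  │$201┃     
race18@mail.com│Active  │$122┃     
━━━━━━━━━━━━━━━━━━━━━━━━━━━━━┛     
                  ┃■■■■✹■■■■■      
                  ┃■■✹■■■■■■■      
                  ┃■✹■■■■■■■■      
                  ┗━━━━━━━━━━━━━━━━
                                   
                                   


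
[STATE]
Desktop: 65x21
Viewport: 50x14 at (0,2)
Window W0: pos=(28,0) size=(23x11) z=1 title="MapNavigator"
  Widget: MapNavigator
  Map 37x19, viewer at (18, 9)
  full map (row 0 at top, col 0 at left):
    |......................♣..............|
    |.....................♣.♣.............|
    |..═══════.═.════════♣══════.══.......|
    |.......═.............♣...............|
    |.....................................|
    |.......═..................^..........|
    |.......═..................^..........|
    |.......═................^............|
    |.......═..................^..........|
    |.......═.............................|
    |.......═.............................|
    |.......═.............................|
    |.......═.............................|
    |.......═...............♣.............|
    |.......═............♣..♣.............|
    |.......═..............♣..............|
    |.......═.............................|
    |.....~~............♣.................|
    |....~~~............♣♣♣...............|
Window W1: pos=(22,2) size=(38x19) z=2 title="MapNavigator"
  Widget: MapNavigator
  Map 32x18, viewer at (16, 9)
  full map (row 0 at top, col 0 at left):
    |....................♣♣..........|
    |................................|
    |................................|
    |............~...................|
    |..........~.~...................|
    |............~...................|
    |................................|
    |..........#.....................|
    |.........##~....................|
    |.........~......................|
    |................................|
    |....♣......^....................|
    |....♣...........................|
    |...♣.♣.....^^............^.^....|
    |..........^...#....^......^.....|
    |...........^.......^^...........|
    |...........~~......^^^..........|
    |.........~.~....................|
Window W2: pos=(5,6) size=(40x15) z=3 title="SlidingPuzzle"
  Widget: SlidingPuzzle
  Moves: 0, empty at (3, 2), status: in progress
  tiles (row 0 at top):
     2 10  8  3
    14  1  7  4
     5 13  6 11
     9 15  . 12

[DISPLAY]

                      ┏━━━━━━━━━━━━━━━━━━━━━━━━━━━
                      ┃ MapNavigator              
                      ┠───────────────────────────
                      ┃  .........................
     ┏━━━━━━━━━━━━━━━━━━━━━━━━━━━━━━━━━━━━━━┓.....
     ┃ SlidingPuzzle                        ┃.....
     ┠──────────────────────────────────────┨.....
     ┃┌────┬────┬────┬────┐                 ┃.....
     ┃│  2 │ 10 │  8 │  3 │                 ┃.....
     ┃├────┼────┼────┼────┤                 ┃.....
     ┃│ 14 │  1 │  7 │  4 │                 ┃.....
     ┃├────┼────┼────┼────┤                 ┃.....
     ┃│  5 │ 13 │  6 │ 11 │                 ┃.....
     ┃├────┼────┼────┼────┤                 ┃.....


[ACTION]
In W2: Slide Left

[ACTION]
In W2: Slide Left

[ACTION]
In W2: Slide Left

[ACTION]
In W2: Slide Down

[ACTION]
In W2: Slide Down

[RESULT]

                      ┏━━━━━━━━━━━━━━━━━━━━━━━━━━━
                      ┃ MapNavigator              
                      ┠───────────────────────────
                      ┃  .........................
     ┏━━━━━━━━━━━━━━━━━━━━━━━━━━━━━━━━━━━━━━┓.....
     ┃ SlidingPuzzle                        ┃.....
     ┠──────────────────────────────────────┨.....
     ┃┌────┬────┬────┬────┐                 ┃.....
     ┃│  2 │ 10 │  8 │  3 │                 ┃.....
     ┃├────┼────┼────┼────┤                 ┃.....
     ┃│ 14 │  1 │  7 │    │                 ┃.....
     ┃├────┼────┼────┼────┤                 ┃.....
     ┃│  5 │ 13 │  6 │  4 │                 ┃.....
     ┃├────┼────┼────┼────┤                 ┃.....


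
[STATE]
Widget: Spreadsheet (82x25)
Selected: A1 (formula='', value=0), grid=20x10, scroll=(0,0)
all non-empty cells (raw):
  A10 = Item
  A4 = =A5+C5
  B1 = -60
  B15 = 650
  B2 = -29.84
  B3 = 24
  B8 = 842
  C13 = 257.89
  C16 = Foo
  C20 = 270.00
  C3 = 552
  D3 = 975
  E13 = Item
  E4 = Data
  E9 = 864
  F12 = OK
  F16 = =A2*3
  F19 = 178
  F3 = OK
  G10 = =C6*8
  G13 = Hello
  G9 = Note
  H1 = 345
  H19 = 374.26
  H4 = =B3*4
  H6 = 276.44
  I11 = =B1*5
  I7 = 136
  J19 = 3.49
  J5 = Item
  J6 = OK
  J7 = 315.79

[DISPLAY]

A1:                                                                               
       A       B       C       D       E       F       G       H       I       J  
----------------------------------------------------------------------------------
  1      [0]     -60       0       0       0       0       0     345       0      
  2        0  -29.84       0       0       0       0       0       0       0      
  3        0      24     552     975       0OK             0       0       0      
  4        0       0       0       0Data           0       0      96       0      
  5        0       0       0       0       0       0       0       0       0Item  
  6        0       0       0       0       0       0       0  276.44       0OK    
  7        0       0       0       0       0       0       0       0     136  315.
  8        0     842       0       0       0       0       0       0       0      
  9        0       0       0       0     864       0Note           0       0      
 10 Item           0       0       0       0       0       0       0       0      
 11        0       0       0       0       0       0       0       0    -300      
 12        0       0       0       0       0OK             0       0       0      
 13        0       0  257.89       0Item           0Hello          0       0      
 14        0       0       0       0       0       0       0       0       0      
 15        0     650       0       0       0       0       0       0       0      
 16        0       0Foo            0       0       0       0       0       0      
 17        0       0       0       0       0       0       0       0       0      
 18        0       0       0       0       0       0       0       0       0      
 19        0       0       0       0       0     178       0  374.26       0    3.
 20        0       0     270       0       0       0       0       0       0      
                                                                                  
                                                                                  


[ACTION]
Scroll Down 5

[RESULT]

A1:                                                                               
       A       B       C       D       E       F       G       H       I       J  
----------------------------------------------------------------------------------
  6        0       0       0       0       0       0       0  276.44       0OK    
  7        0       0       0       0       0       0       0       0     136  315.
  8        0     842       0       0       0       0       0       0       0      
  9        0       0       0       0     864       0Note           0       0      
 10 Item           0       0       0       0       0       0       0       0      
 11        0       0       0       0       0       0       0       0    -300      
 12        0       0       0       0       0OK             0       0       0      
 13        0       0  257.89       0Item           0Hello          0       0      
 14        0       0       0       0       0       0       0       0       0      
 15        0     650       0       0       0       0       0       0       0      
 16        0       0Foo            0       0       0       0       0       0      
 17        0       0       0       0       0       0       0       0       0      
 18        0       0       0       0       0       0       0       0       0      
 19        0       0       0       0       0     178       0  374.26       0    3.
 20        0       0     270       0       0       0       0       0       0      
                                                                                  
                                                                                  
                                                                                  
                                                                                  
                                                                                  
                                                                                  
                                                                                  


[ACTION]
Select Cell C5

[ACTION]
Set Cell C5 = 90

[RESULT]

C5: 90                                                                            
       A       B       C       D       E       F       G       H       I       J  
----------------------------------------------------------------------------------
  6        0       0       0       0       0       0       0  276.44       0OK    
  7        0       0       0       0       0       0       0       0     136  315.
  8        0     842       0       0       0       0       0       0       0      
  9        0       0       0       0     864       0Note           0       0      
 10 Item           0       0       0       0       0       0       0       0      
 11        0       0       0       0       0       0       0       0    -300      
 12        0       0       0       0       0OK             0       0       0      
 13        0       0  257.89       0Item           0Hello          0       0      
 14        0       0       0       0       0       0       0       0       0      
 15        0     650       0       0       0       0       0       0       0      
 16        0       0Foo            0       0       0       0       0       0      
 17        0       0       0       0       0       0       0       0       0      
 18        0       0       0       0       0       0       0       0       0      
 19        0       0       0       0       0     178       0  374.26       0    3.
 20        0       0     270       0       0       0       0       0       0      
                                                                                  
                                                                                  
                                                                                  
                                                                                  
                                                                                  
                                                                                  
                                                                                  


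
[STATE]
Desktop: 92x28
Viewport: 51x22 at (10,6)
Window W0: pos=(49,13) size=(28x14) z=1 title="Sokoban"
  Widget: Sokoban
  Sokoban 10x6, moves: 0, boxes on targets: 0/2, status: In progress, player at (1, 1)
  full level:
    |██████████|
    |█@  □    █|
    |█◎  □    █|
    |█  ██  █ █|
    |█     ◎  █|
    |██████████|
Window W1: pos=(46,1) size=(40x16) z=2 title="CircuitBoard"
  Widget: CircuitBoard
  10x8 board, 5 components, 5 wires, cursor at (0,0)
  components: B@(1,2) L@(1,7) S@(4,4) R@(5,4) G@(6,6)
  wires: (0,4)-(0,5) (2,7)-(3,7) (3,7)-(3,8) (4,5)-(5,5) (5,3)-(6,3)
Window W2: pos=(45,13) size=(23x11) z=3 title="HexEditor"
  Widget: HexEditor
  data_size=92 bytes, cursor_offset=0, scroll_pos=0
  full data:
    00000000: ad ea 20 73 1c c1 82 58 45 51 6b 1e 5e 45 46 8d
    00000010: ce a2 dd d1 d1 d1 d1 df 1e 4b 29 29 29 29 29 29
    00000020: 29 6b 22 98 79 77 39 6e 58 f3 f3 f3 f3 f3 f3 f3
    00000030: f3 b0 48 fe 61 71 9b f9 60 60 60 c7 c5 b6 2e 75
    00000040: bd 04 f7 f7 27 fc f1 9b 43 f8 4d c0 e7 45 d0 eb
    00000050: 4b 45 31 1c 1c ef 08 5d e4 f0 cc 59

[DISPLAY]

                                    ┃              
                                    ┃1           B 
                                    ┃              
                                    ┃2             
                                    ┃              
                                    ┃3             
                                    ┃              
                                   ┏━━━━━━━━━━━━━━━
                                   ┃ HexEditor     
                                   ┠───────────────
                                   ┃00000000  AD ea
                                   ┃00000010  ce a2
                                   ┃00000020  29 6b
                                   ┃00000030  f3 b0
                                   ┃00000040  bd 04
                                   ┃00000050  4b 45
                                   ┃               
                                   ┗━━━━━━━━━━━━━━━
                                       ┃           
                                       ┃           
                                       ┗━━━━━━━━━━━
                                                   


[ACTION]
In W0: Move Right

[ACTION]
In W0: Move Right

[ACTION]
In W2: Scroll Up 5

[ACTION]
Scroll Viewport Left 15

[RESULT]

                                              ┃    
                                              ┃1   
                                              ┃    
                                              ┃2   
                                              ┃    
                                              ┃3   
                                              ┃    
                                             ┏━━━━━
                                             ┃ HexE
                                             ┠─────
                                             ┃00000
                                             ┃00000
                                             ┃00000
                                             ┃00000
                                             ┃00000
                                             ┃00000
                                             ┃     
                                             ┗━━━━━
                                                 ┃ 
                                                 ┃ 
                                                 ┗━
                                                   


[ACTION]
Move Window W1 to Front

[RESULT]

                                              ┃    
                                              ┃1   
                                              ┃    
                                              ┃2   
                                              ┃    
                                              ┃3   
                                              ┃    
                                             ┏┃4   
                                             ┃┃    
                                             ┠┃5   
                                             ┃┗━━━━
                                             ┃00000
                                             ┃00000
                                             ┃00000
                                             ┃00000
                                             ┃00000
                                             ┃     
                                             ┗━━━━━
                                                 ┃ 
                                                 ┃ 
                                                 ┗━
                                                   
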